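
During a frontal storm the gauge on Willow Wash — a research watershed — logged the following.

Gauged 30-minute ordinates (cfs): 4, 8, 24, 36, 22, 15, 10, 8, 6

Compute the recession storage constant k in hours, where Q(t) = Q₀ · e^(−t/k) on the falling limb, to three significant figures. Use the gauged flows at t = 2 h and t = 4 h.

On the falling limb, Q drops from 22 to 6 cfs between t = 2 h and t = 4 h (Δt = 2 h).
k = −Δt / ln(Q₂/Q₁) = −2 / ln(6/22) = 1.54 h.

k ≈ 1.54 h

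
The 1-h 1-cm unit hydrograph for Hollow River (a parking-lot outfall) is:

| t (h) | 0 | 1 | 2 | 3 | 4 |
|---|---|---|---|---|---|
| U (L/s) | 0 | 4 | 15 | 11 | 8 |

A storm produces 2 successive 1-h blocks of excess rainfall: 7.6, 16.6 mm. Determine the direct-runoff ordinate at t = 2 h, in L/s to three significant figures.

Q ≈ 18.0 L/s

By discrete convolution, Q_j = Σ (P_i / 10 mm) · U_{j−i}.
At t = 2 h (j=2): Q = (7.6/10)·15 + (16.6/10)·4 = 18.0 L/s.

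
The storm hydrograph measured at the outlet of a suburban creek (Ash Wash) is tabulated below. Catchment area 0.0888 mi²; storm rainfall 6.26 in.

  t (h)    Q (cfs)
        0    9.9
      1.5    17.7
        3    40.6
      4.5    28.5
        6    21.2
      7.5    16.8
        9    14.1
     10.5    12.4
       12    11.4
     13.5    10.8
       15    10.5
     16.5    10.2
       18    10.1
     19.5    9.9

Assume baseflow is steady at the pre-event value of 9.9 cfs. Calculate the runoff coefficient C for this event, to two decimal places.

ΣQ_DR = 85.50 cfs; V = ΣQ_DR·Δt = 4.617 × 10^5 ft³.
Runoff depth d = V / A = 2.238 in.
C = d / P = 2.238 / 6.26 = 0.36.

C ≈ 0.36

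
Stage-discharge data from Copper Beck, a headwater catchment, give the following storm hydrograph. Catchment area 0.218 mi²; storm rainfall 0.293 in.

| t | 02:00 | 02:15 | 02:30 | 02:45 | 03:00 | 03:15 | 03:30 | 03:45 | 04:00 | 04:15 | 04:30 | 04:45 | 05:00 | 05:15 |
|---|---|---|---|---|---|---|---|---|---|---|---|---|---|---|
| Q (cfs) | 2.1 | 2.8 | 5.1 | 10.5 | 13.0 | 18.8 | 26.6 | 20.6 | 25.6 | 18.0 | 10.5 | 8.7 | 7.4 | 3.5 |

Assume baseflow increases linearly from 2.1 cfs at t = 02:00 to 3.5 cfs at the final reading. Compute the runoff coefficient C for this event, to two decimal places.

C ≈ 0.81

ΣQ_DR = 134.0 cfs; V = ΣQ_DR·Δt = 1.206 × 10^5 ft³.
Runoff depth d = V / A = 0.2381 in.
C = d / P = 0.2381 / 0.293 = 0.81.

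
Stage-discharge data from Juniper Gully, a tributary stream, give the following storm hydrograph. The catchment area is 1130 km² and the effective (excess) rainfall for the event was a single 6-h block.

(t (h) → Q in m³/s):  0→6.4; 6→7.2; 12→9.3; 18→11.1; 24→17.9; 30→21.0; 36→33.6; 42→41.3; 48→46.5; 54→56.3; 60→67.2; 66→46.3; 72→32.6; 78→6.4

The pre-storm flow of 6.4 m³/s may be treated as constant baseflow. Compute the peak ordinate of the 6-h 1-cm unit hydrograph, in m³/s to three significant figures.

Direct runoff: 0.0, 0.8, 2.9, 4.7, 11.5, 14.6, 27.2, 34.9, 40.1, 49.9, 60.8, 39.9, 26.2, 0.0 m³/s; ΣQ_DR = 313.5 m³/s, peak = 60.8 m³/s.
Runoff depth d = ΣQ_DR·Δt / A = 313.5 × 21600 / (1130 km²) = 5.993 mm.
The 1-cm UH is the DRH scaled by (10 mm)/d, so U_p = 60.8 × 10/5.993 = 101 m³/s.

U_p ≈ 101 m³/s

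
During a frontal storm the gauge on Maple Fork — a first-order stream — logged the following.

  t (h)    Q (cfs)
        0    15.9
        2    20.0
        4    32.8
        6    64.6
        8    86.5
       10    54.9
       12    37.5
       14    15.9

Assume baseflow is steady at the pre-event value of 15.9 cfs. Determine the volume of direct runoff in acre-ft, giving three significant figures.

Direct-runoff ordinates (Q − Q_b): 0.0, 4.1, 16.9, 48.7, 70.6, 39.0, 21.6, 0.0 cfs.
ΣQ_DR = 200.9 cfs.
With Δt = 2 h = 7200 s, V = ΣQ_DR · Δt = 200.9 × 7200 = 1.45 × 10^6 ft³ = 33.2 acre-ft.

V ≈ 33.2 acre-ft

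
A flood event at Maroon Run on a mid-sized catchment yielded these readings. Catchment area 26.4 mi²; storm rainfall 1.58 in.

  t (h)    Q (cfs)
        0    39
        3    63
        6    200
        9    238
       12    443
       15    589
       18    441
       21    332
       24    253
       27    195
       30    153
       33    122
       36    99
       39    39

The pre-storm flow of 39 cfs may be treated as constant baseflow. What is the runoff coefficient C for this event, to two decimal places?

C ≈ 0.30

ΣQ_DR = 2660 cfs; V = ΣQ_DR·Δt = 2.873 × 10^7 ft³.
Runoff depth d = V / A = 0.4684 in.
C = d / P = 0.4684 / 1.58 = 0.30.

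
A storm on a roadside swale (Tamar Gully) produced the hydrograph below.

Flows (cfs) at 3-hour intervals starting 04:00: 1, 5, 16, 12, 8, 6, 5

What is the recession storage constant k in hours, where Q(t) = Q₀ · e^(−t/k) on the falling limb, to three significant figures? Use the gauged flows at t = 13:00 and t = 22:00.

On the falling limb, Q drops from 12 to 5 cfs between t = 13:00 and t = 22:00 (Δt = 9 h).
k = −Δt / ln(Q₂/Q₁) = −9 / ln(5/12) = 10.3 h.

k ≈ 10.3 h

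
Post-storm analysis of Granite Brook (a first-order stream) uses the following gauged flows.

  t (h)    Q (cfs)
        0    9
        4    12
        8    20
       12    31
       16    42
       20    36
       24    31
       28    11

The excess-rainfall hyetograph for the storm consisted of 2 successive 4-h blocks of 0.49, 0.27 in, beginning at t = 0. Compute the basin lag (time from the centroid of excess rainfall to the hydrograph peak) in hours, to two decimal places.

t_L ≈ 12.58 h

Centroid of excess rainfall: t_c = Σ P_i·t̄_i / ΣP_i = 3.4211 h (block centres at 2, 6 h).
Hydrograph peak occurs at t = 16 h, so basin lag t_L = 16 − 3.4211 = 12.58 h.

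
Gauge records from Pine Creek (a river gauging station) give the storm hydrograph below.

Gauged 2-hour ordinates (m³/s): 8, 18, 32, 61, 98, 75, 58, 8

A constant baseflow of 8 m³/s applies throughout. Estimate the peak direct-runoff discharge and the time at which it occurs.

Q_p = 90.0 m³/s at t = 8 h

Subtracting baseflow gives direct-runoff ordinates: 0.0, 10.0, 24.0, 53.0, 90.0, 67.0, 50.0, 0.0 m³/s.
The maximum is 90.0 m³/s, occurring at the reading for t = 8 h.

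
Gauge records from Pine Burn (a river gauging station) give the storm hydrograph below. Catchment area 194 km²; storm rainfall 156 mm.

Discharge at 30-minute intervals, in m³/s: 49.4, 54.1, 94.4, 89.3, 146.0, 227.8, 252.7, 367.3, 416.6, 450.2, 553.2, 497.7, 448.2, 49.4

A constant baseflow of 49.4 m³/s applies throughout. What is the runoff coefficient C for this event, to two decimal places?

ΣQ_DR = 3005 m³/s; V = ΣQ_DR·Δt = 5.408 × 10^6 m³.
Runoff depth d = V / A = 27.88 mm.
C = d / P = 27.88 / 156 = 0.18.

C ≈ 0.18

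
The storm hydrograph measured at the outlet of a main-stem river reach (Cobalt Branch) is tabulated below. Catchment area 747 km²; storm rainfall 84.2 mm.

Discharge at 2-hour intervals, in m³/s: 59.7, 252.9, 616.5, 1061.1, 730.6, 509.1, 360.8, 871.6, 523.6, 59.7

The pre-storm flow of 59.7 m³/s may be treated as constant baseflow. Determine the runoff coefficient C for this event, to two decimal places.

C ≈ 0.51

ΣQ_DR = 4449 m³/s; V = ΣQ_DR·Δt = 3.203 × 10^7 m³.
Runoff depth d = V / A = 42.88 mm.
C = d / P = 42.88 / 84.2 = 0.51.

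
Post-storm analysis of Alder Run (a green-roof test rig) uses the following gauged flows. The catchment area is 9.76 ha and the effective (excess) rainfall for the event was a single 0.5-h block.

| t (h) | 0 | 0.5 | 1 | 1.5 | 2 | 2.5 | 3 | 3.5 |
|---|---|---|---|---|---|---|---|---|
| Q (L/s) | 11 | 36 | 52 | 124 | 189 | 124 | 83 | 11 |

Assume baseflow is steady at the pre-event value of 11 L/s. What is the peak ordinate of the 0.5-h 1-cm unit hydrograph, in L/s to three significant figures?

U_p ≈ 178 L/s

Direct runoff: 0.0, 25.0, 41.0, 113.0, 178.0, 113.0, 72.0, 0.0 L/s; ΣQ_DR = 542.0 L/s, peak = 178.0 L/s.
Runoff depth d = ΣQ_DR·Δt / A = 542.0 × 1800 / (9.76 ha) = 9.996 mm.
The 1-cm UH is the DRH scaled by (10 mm)/d, so U_p = 178.0 × 10/9.996 = 178 L/s.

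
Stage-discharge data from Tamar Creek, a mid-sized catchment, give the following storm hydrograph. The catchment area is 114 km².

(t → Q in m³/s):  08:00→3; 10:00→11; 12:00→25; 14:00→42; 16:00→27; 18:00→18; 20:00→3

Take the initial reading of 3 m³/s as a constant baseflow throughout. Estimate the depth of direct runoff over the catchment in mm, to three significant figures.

Direct runoff: 0.0, 8.0, 22.0, 39.0, 24.0, 15.0, 0.0 m³/s; ΣQ_DR = 108.0 m³/s.
V = ΣQ_DR · Δt = 108.0 × 7200 s = 7.776 × 10^5 m³.
Over A = 114 km², depth = V / A = 6.82 mm.

d ≈ 6.82 mm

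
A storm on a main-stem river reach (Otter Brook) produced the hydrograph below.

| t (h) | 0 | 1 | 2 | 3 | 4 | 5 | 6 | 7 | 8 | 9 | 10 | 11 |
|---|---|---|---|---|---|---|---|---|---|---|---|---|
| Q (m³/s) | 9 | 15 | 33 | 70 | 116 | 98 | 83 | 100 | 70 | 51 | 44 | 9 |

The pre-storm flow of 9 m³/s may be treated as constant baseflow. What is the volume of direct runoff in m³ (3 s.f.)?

Direct-runoff ordinates (Q − Q_b): 0.0, 6.0, 24.0, 61.0, 107.0, 89.0, 74.0, 91.0, 61.0, 42.0, 35.0, 0.0 m³/s.
ΣQ_DR = 590.0 m³/s.
With Δt = 1 h = 3600 s, V = ΣQ_DR · Δt = 590.0 × 3600 = 2.12 × 10^6 m³.

V ≈ 2.12 × 10^6 m³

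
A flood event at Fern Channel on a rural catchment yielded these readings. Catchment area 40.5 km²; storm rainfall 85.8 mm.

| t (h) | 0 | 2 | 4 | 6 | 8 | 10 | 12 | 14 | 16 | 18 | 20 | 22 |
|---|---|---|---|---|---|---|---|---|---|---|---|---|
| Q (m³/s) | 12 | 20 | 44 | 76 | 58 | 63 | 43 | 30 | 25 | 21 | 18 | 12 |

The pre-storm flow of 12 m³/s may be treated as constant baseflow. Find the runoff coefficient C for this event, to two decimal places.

C ≈ 0.58

ΣQ_DR = 278.0 m³/s; V = ΣQ_DR·Δt = 2.002 × 10^6 m³.
Runoff depth d = V / A = 49.42 mm.
C = d / P = 49.42 / 85.8 = 0.58.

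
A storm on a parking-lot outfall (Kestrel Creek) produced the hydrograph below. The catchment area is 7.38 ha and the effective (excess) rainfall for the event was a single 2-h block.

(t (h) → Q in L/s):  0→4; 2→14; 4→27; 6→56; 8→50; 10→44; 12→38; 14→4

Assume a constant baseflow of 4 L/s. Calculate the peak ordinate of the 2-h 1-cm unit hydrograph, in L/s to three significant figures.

U_p ≈ 26.0 L/s

Direct runoff: 0.0, 10.0, 23.0, 52.0, 46.0, 40.0, 34.0, 0.0 L/s; ΣQ_DR = 205.0 L/s, peak = 52.0 L/s.
Runoff depth d = ΣQ_DR·Δt / A = 205.0 × 7200 / (7.38 ha) = 20.00 mm.
The 1-cm UH is the DRH scaled by (10 mm)/d, so U_p = 52.0 × 10/20.00 = 26.0 L/s.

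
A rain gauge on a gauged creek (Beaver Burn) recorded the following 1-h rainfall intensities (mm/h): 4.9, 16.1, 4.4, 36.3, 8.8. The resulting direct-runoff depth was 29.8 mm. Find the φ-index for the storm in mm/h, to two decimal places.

Only the 2 blocks with intensity above φ contribute runoff: 16.1, 36.3 mm/h.
Σ(I−φ)·Δt = d  ⇒  (16.1+36.3 − 2φ)·1 = 29.8
φ = (52.40 − 29.8/1) / 2 = 11.30 mm/h.

φ ≈ 11.30 mm/h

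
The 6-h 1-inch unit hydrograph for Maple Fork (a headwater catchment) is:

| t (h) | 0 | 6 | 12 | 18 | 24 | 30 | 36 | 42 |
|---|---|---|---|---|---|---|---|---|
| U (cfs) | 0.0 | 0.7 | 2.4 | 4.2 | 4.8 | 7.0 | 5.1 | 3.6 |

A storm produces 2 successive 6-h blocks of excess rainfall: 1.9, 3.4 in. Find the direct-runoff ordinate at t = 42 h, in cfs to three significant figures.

Q ≈ 24.2 cfs

By discrete convolution, Q_j = Σ (P_i / 1 in) · U_{j−i}.
At t = 42 h (j=7): Q = (1.9/1)·3.6 + (3.4/1)·5.1 = 24.2 cfs.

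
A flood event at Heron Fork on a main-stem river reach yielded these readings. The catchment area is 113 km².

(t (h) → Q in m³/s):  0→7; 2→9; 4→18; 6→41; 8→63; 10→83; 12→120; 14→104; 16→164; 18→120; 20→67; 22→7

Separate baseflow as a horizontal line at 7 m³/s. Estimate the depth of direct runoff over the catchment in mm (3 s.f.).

d ≈ 45.8 mm

Direct runoff: 0.0, 2.0, 11.0, 34.0, 56.0, 76.0, 113.0, 97.0, 157.0, 113.0, 60.0, 0.0 m³/s; ΣQ_DR = 719.0 m³/s.
V = ΣQ_DR · Δt = 719.0 × 7200 s = 5.177 × 10^6 m³.
Over A = 113 km², depth = V / A = 45.8 mm.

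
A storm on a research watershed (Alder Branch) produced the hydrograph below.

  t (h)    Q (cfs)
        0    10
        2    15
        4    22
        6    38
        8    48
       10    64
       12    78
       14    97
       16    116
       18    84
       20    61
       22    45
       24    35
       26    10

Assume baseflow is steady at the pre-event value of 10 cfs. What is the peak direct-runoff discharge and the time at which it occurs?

Q_p = 106.0 cfs at t = 16 h

Subtracting baseflow gives direct-runoff ordinates: 0.0, 5.0, 12.0, 28.0, 38.0, 54.0, 68.0, 87.0, 106.0, 74.0, 51.0, 35.0, 25.0, 0.0 cfs.
The maximum is 106.0 cfs, occurring at the reading for t = 16 h.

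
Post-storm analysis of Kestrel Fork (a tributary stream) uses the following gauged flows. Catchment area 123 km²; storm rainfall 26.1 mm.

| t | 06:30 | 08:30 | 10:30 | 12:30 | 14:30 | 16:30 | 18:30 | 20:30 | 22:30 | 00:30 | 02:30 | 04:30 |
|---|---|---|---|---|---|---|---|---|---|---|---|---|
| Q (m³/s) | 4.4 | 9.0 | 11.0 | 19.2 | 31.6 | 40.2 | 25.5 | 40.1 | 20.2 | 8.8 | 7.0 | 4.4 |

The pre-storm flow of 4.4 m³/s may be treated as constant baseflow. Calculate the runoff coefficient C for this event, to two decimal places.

ΣQ_DR = 168.6 m³/s; V = ΣQ_DR·Δt = 1.214 × 10^6 m³.
Runoff depth d = V / A = 9.869 mm.
C = d / P = 9.869 / 26.1 = 0.38.

C ≈ 0.38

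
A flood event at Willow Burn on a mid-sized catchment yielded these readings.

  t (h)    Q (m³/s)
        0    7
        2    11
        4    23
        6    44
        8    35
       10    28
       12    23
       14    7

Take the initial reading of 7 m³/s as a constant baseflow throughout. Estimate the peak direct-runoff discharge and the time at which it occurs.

Q_p = 37.0 m³/s at t = 6 h

Subtracting baseflow gives direct-runoff ordinates: 0.0, 4.0, 16.0, 37.0, 28.0, 21.0, 16.0, 0.0 m³/s.
The maximum is 37.0 m³/s, occurring at the reading for t = 6 h.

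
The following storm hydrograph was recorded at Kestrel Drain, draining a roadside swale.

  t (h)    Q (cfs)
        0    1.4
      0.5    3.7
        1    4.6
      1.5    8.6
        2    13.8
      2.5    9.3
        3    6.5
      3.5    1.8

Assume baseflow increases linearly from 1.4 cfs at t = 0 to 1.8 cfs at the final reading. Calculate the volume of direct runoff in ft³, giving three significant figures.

V ≈ 66400 ft³

Direct-runoff ordinates (Q − Q_b): 0.00, 2.24, 3.09, 7.03, 12.17, 7.61, 4.76, 0.00 cfs.
ΣQ_DR = 36.90 cfs.
With Δt = 0.5 h = 1800 s, V = ΣQ_DR · Δt = 36.90 × 1800 = 66400 ft³.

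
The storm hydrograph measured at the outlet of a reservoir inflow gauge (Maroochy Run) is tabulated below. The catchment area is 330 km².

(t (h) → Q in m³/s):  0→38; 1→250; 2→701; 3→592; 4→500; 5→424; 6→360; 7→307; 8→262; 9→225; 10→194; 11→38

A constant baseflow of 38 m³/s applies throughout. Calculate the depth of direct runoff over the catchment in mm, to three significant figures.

Direct runoff: 0.0, 212.0, 663.0, 554.0, 462.0, 386.0, 322.0, 269.0, 224.0, 187.0, 156.0, 0.0 m³/s; ΣQ_DR = 3435 m³/s.
V = ΣQ_DR · Δt = 3435 × 3600 s = 1.237 × 10^7 m³.
Over A = 330 km², depth = V / A = 37.5 mm.

d ≈ 37.5 mm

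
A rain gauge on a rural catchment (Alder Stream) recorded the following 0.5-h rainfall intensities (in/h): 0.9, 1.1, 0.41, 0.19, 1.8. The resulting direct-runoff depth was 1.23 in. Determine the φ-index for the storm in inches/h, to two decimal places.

Only the 3 blocks with intensity above φ contribute runoff: 0.9, 1.1, 1.8 in/h.
Σ(I−φ)·Δt = d  ⇒  (0.9+1.1+1.8 − 3φ)·0.5 = 1.23
φ = (3.800 − 1.23/0.5) / 3 = 0.45 in/h.

φ ≈ 0.45 in/h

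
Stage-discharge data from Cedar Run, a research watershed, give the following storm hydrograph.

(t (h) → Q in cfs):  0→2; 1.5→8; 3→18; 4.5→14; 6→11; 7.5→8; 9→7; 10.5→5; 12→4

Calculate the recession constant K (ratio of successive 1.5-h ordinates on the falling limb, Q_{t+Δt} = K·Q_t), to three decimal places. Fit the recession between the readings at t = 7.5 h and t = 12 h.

K ≈ 0.794

Using the recession-limb readings at t = 7.5 h and t = 12 h: Q falls from 8 to 4 cfs over 3 intervals.
K = (Q₂/Q₁)^(1/3) = (4/8)^(1/3) = 0.794.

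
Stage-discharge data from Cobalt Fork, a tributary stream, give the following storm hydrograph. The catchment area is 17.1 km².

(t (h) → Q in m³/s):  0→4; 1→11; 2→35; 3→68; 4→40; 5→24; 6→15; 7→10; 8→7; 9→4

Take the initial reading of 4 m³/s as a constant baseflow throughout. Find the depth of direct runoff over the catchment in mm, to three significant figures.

Direct runoff: 0.0, 7.0, 31.0, 64.0, 36.0, 20.0, 11.0, 6.0, 3.0, 0.0 m³/s; ΣQ_DR = 178.0 m³/s.
V = ΣQ_DR · Δt = 178.0 × 3600 s = 6.408 × 10^5 m³.
Over A = 17.1 km², depth = V / A = 37.5 mm.

d ≈ 37.5 mm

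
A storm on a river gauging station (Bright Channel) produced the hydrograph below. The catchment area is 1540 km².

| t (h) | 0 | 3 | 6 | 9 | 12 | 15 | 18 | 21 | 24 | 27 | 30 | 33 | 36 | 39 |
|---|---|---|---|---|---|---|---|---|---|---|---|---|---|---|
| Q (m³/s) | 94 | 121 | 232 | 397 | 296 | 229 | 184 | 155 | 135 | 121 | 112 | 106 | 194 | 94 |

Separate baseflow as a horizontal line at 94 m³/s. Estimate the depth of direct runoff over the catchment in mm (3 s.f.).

Direct runoff: 0.0, 27.0, 138.0, 303.0, 202.0, 135.0, 90.0, 61.0, 41.0, 27.0, 18.0, 12.0, 100.0, 0.0 m³/s; ΣQ_DR = 1154 m³/s.
V = ΣQ_DR · Δt = 1154 × 10800 s = 1.246 × 10^7 m³.
Over A = 1540 km², depth = V / A = 8.09 mm.

d ≈ 8.09 mm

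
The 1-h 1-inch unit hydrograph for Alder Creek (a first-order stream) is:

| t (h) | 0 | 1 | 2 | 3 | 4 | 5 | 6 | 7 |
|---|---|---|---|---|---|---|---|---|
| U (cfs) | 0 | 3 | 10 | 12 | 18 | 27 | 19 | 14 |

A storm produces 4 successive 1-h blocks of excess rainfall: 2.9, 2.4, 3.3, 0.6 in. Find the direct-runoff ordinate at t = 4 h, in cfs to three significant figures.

By discrete convolution, Q_j = Σ (P_i / 1 in) · U_{j−i}.
At t = 4 h (j=4): Q = (2.9/1)·18 + (2.4/1)·12 + (3.3/1)·10 + (0.6/1)·3 = 116 cfs.

Q ≈ 116 cfs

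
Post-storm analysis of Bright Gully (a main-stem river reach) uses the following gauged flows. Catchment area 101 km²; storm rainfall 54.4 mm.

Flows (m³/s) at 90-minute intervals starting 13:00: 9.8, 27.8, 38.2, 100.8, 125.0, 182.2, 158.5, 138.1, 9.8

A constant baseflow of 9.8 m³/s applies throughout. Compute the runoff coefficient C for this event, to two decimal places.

C ≈ 0.69

ΣQ_DR = 702.0 m³/s; V = ΣQ_DR·Δt = 3.791 × 10^6 m³.
Runoff depth d = V / A = 37.53 mm.
C = d / P = 37.53 / 54.4 = 0.69.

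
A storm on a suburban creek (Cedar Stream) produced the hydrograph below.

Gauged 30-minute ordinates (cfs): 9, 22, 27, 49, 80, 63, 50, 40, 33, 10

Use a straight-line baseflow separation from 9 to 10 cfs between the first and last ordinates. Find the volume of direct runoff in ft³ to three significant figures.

V ≈ 5.18 × 10^5 ft³

Direct-runoff ordinates (Q − Q_b): 0.00, 12.89, 17.78, 39.67, 70.56, 53.44, 40.33, 30.22, 23.11, 0.00 cfs.
ΣQ_DR = 288.0 cfs.
With Δt = 0.5 h = 1800 s, V = ΣQ_DR · Δt = 288.0 × 1800 = 5.18 × 10^5 ft³.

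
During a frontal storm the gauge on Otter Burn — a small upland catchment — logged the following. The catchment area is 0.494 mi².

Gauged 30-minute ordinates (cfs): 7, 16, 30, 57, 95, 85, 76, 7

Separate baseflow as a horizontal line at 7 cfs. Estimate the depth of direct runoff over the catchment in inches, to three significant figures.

d ≈ 0.497 in

Direct runoff: 0.0, 9.0, 23.0, 50.0, 88.0, 78.0, 69.0, 0.0 cfs; ΣQ_DR = 317.0 cfs.
V = ΣQ_DR · Δt = 317.0 × 1800 s = 5.706 × 10^5 ft³.
Over A = 0.494 mi², depth = V / A = 0.497 in.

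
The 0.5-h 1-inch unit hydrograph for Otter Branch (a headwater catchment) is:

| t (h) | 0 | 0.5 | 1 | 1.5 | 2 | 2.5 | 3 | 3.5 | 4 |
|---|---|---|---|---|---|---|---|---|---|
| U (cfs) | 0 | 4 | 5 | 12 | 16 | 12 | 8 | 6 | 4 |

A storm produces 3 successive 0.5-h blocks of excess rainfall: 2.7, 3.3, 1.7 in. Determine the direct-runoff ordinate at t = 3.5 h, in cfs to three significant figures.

By discrete convolution, Q_j = Σ (P_i / 1 in) · U_{j−i}.
At t = 3.5 h (j=7): Q = (2.7/1)·6 + (3.3/1)·8 + (1.7/1)·12 = 63.0 cfs.

Q ≈ 63.0 cfs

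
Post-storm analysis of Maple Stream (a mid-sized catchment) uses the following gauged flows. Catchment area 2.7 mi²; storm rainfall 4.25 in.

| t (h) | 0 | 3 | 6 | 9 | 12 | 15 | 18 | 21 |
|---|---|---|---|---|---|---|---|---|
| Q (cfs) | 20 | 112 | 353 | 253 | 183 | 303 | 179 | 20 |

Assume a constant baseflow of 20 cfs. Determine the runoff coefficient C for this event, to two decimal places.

C ≈ 0.51

ΣQ_DR = 1263 cfs; V = ΣQ_DR·Δt = 1.364 × 10^7 ft³.
Runoff depth d = V / A = 2.175 in.
C = d / P = 2.175 / 4.25 = 0.51.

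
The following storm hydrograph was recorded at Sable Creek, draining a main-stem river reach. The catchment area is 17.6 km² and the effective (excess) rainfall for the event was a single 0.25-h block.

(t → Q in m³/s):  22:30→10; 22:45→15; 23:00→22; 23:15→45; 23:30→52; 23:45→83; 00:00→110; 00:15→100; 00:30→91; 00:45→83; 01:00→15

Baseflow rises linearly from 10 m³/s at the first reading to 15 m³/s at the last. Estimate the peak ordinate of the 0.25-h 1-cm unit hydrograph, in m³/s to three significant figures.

U_p ≈ 38.8 m³/s

Direct runoff: 0.00, 4.50, 11.00, 33.50, 40.00, 70.50, 97.00, 86.50, 77.00, 68.50, 0.00 m³/s; ΣQ_DR = 488.5 m³/s, peak = 97.00 m³/s.
Runoff depth d = ΣQ_DR·Δt / A = 488.5 × 900 / (17.6 km²) = 24.98 mm.
The 1-cm UH is the DRH scaled by (10 mm)/d, so U_p = 97.00 × 10/24.98 = 38.8 m³/s.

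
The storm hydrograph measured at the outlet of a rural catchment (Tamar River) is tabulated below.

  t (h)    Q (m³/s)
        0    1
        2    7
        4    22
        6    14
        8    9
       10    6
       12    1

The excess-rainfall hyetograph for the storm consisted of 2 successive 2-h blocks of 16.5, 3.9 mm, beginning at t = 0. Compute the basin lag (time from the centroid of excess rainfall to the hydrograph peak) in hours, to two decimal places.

t_L ≈ 2.62 h

Centroid of excess rainfall: t_c = Σ P_i·t̄_i / ΣP_i = 1.3824 h (block centres at 1, 3 h).
Hydrograph peak occurs at t = 4 h, so basin lag t_L = 4 − 1.3824 = 2.62 h.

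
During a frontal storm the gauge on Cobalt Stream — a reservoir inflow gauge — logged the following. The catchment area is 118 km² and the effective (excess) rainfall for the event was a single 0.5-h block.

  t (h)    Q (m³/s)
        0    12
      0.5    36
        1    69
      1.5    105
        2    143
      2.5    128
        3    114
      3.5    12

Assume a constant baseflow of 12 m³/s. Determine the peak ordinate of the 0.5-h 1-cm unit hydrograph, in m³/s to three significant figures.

U_p ≈ 164 m³/s

Direct runoff: 0.0, 24.0, 57.0, 93.0, 131.0, 116.0, 102.0, 0.0 m³/s; ΣQ_DR = 523.0 m³/s, peak = 131.0 m³/s.
Runoff depth d = ΣQ_DR·Δt / A = 523.0 × 1800 / (118 km²) = 7.978 mm.
The 1-cm UH is the DRH scaled by (10 mm)/d, so U_p = 131.0 × 10/7.978 = 164 m³/s.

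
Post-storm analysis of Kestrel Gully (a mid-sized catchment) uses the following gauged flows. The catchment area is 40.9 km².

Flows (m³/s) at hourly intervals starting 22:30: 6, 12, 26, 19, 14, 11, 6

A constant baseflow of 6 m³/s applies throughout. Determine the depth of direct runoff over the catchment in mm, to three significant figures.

Direct runoff: 0.0, 6.0, 20.0, 13.0, 8.0, 5.0, 0.0 m³/s; ΣQ_DR = 52.00 m³/s.
V = ΣQ_DR · Δt = 52.00 × 3600 s = 1.872 × 10^5 m³.
Over A = 40.9 km², depth = V / A = 4.58 mm.

d ≈ 4.58 mm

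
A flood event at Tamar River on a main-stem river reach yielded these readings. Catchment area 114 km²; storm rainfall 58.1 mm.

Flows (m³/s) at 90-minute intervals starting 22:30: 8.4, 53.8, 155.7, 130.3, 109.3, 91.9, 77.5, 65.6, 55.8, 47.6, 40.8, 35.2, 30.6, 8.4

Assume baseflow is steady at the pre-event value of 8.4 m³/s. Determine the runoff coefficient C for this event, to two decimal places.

ΣQ_DR = 793.3 m³/s; V = ΣQ_DR·Δt = 4.284 × 10^6 m³.
Runoff depth d = V / A = 37.58 mm.
C = d / P = 37.58 / 58.1 = 0.65.

C ≈ 0.65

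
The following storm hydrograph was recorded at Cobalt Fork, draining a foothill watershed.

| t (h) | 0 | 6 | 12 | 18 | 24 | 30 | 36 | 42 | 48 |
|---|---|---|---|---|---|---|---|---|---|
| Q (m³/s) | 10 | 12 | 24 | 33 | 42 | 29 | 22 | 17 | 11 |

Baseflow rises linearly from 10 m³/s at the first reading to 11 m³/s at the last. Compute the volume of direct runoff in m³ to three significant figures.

V ≈ 2.28 × 10^6 m³

Direct-runoff ordinates (Q − Q_b): 0.00, 1.88, 13.75, 22.62, 31.50, 18.38, 11.25, 6.12, 0.00 m³/s.
ΣQ_DR = 105.5 m³/s.
With Δt = 6 h = 21600 s, V = ΣQ_DR · Δt = 105.5 × 21600 = 2.28 × 10^6 m³.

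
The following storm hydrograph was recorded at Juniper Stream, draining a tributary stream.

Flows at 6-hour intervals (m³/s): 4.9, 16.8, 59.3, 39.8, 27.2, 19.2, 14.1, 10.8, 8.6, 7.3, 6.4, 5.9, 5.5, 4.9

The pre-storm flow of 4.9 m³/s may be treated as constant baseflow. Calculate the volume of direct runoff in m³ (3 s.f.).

Direct-runoff ordinates (Q − Q_b): 0.0, 11.9, 54.4, 34.9, 22.3, 14.3, 9.2, 5.9, 3.7, 2.4, 1.5, 1.0, 0.6, 0.0 m³/s.
ΣQ_DR = 162.1 m³/s.
With Δt = 6 h = 21600 s, V = ΣQ_DR · Δt = 162.1 × 21600 = 3.50 × 10^6 m³.

V ≈ 3.50 × 10^6 m³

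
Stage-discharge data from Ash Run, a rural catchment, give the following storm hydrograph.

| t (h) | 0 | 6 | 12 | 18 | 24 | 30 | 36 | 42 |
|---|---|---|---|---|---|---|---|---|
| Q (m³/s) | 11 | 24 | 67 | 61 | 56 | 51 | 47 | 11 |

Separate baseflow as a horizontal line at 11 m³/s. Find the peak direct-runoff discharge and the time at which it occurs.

Q_p = 56.0 m³/s at t = 12 h

Subtracting baseflow gives direct-runoff ordinates: 0.0, 13.0, 56.0, 50.0, 45.0, 40.0, 36.0, 0.0 m³/s.
The maximum is 56.0 m³/s, occurring at the reading for t = 12 h.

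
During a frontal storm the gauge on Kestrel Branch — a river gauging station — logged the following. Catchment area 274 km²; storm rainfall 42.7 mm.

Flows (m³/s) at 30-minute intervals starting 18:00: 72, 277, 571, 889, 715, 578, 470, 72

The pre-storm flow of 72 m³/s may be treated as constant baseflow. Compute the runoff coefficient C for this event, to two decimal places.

ΣQ_DR = 3068 m³/s; V = ΣQ_DR·Δt = 5.522 × 10^6 m³.
Runoff depth d = V / A = 20.15 mm.
C = d / P = 20.15 / 42.7 = 0.47.

C ≈ 0.47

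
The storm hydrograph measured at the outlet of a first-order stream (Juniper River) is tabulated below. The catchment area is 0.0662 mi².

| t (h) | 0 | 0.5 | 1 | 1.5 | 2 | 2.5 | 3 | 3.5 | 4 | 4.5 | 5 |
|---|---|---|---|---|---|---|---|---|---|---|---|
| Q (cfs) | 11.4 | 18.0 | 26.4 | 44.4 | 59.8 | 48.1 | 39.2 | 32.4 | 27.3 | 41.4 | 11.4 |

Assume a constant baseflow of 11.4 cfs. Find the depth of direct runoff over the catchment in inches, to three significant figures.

Direct runoff: 0.0, 6.6, 15.0, 33.0, 48.4, 36.7, 27.8, 21.0, 15.9, 30.0, 0.0 cfs; ΣQ_DR = 234.4 cfs.
V = ΣQ_DR · Δt = 234.4 × 1800 s = 4.219 × 10^5 ft³.
Over A = 0.0662 mi², depth = V / A = 2.74 in.

d ≈ 2.74 in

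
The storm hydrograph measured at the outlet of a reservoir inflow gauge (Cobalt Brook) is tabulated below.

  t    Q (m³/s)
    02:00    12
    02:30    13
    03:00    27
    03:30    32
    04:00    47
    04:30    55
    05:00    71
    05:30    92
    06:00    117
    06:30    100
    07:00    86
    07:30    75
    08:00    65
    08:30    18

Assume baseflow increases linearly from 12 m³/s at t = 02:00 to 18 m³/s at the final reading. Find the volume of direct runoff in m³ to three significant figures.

Direct-runoff ordinates (Q − Q_b): 0.00, 0.54, 14.08, 18.62, 33.15, 40.69, 56.23, 76.77, 101.31, 83.85, 69.38, 57.92, 47.46, 0.00 m³/s.
ΣQ_DR = 600.0 m³/s.
With Δt = 0.5 h = 1800 s, V = ΣQ_DR · Δt = 600.0 × 1800 = 1.08 × 10^6 m³.

V ≈ 1.08 × 10^6 m³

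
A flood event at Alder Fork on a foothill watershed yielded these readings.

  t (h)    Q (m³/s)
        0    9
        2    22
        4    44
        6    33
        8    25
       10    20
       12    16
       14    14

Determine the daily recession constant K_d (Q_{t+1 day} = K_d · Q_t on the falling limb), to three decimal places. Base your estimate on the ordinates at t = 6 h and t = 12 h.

K_d ≈ 0.055

Between t = 6 h and t = 12 h the flow falls from 33 to 16 m³/s over 3×2 h = 6 h.
Per-interval ratio K = (16/33)^(1/3) = 0.7856; K_d = K^(24/2) = 0.055.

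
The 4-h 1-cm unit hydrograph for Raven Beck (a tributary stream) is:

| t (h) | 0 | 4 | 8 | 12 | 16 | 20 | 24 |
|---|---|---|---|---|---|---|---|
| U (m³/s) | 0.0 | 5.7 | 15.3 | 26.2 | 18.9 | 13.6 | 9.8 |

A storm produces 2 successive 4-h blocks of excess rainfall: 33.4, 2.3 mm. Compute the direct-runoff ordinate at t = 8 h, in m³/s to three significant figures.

By discrete convolution, Q_j = Σ (P_i / 10 mm) · U_{j−i}.
At t = 8 h (j=2): Q = (33.4/10)·15.3 + (2.3/10)·5.7 = 52.4 m³/s.

Q ≈ 52.4 m³/s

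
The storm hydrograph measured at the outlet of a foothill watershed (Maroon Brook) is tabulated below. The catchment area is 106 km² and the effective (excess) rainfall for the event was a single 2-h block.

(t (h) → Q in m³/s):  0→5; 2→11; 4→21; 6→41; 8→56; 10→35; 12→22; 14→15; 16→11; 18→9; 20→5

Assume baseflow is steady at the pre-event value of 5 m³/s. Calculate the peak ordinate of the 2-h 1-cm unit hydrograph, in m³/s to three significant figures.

U_p ≈ 42.7 m³/s

Direct runoff: 0.0, 6.0, 16.0, 36.0, 51.0, 30.0, 17.0, 10.0, 6.0, 4.0, 0.0 m³/s; ΣQ_DR = 176.0 m³/s, peak = 51.0 m³/s.
Runoff depth d = ΣQ_DR·Δt / A = 176.0 × 7200 / (106 km²) = 11.95 mm.
The 1-cm UH is the DRH scaled by (10 mm)/d, so U_p = 51.0 × 10/11.95 = 42.7 m³/s.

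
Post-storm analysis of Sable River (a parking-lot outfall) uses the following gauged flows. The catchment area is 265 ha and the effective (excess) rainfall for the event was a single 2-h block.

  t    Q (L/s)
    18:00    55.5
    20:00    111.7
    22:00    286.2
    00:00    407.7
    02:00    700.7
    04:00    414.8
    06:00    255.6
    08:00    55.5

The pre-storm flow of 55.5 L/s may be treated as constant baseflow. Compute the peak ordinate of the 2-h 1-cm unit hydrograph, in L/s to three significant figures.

U_p ≈ 1290 L/s

Direct runoff: 0.0, 56.2, 230.7, 352.2, 645.2, 359.3, 200.1, 0.0 L/s; ΣQ_DR = 1844 L/s, peak = 645.2 L/s.
Runoff depth d = ΣQ_DR·Δt / A = 1844 × 7200 / (265 ha) = 5.009 mm.
The 1-cm UH is the DRH scaled by (10 mm)/d, so U_p = 645.2 × 10/5.009 = 1290 L/s.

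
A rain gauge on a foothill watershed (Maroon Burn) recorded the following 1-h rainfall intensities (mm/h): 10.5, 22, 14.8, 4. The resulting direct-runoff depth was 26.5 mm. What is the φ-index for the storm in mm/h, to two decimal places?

Only the 3 blocks with intensity above φ contribute runoff: 10.5, 22, 14.8 mm/h.
Σ(I−φ)·Δt = d  ⇒  (10.5+22+14.8 − 3φ)·1 = 26.5
φ = (47.30 − 26.5/1) / 3 = 6.93 mm/h.

φ ≈ 6.93 mm/h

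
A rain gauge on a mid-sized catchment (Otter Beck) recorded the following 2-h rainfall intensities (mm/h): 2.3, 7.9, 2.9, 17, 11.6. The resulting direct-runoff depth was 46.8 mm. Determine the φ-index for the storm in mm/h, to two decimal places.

Only the 3 blocks with intensity above φ contribute runoff: 7.9, 17, 11.6 mm/h.
Σ(I−φ)·Δt = d  ⇒  (7.9+17+11.6 − 3φ)·2 = 46.8
φ = (36.50 − 46.8/2) / 3 = 4.37 mm/h.

φ ≈ 4.37 mm/h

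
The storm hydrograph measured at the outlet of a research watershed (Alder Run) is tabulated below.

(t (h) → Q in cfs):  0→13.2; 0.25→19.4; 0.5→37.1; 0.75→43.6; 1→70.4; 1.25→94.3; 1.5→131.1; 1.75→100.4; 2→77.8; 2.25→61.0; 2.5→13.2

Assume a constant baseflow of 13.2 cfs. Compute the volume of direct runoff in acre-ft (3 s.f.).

Direct-runoff ordinates (Q − Q_b): 0.0, 6.2, 23.9, 30.4, 57.2, 81.1, 117.9, 87.2, 64.6, 47.8, 0.0 cfs.
ΣQ_DR = 516.3 cfs.
With Δt = 0.25 h = 900 s, V = ΣQ_DR · Δt = 516.3 × 900 = 4.65 × 10^5 ft³ = 10.7 acre-ft.

V ≈ 10.7 acre-ft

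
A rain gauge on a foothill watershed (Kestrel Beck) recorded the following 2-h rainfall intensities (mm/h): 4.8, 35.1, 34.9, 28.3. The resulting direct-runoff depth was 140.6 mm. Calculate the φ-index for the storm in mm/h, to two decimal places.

φ ≈ 9.33 mm/h

Only the 3 blocks with intensity above φ contribute runoff: 35.1, 34.9, 28.3 mm/h.
Σ(I−φ)·Δt = d  ⇒  (35.1+34.9+28.3 − 3φ)·2 = 140.6
φ = (98.30 − 140.6/2) / 3 = 9.33 mm/h.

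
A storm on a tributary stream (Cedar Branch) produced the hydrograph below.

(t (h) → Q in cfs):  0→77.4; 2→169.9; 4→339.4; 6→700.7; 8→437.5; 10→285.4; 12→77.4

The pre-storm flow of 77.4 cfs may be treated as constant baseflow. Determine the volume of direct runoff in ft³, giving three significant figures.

Direct-runoff ordinates (Q − Q_b): 0.0, 92.5, 262.0, 623.3, 360.1, 208.0, 0.0 cfs.
ΣQ_DR = 1546 cfs.
With Δt = 2 h = 7200 s, V = ΣQ_DR · Δt = 1546 × 7200 = 1.11 × 10^7 ft³.

V ≈ 1.11 × 10^7 ft³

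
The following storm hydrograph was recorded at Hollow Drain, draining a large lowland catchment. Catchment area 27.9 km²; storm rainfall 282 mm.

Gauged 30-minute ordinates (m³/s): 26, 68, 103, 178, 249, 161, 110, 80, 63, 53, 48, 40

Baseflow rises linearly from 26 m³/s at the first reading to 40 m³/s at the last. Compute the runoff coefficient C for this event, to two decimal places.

ΣQ_DR = 783.0 m³/s; V = ΣQ_DR·Δt = 1.409 × 10^6 m³.
Runoff depth d = V / A = 50.52 mm.
C = d / P = 50.52 / 282 = 0.18.

C ≈ 0.18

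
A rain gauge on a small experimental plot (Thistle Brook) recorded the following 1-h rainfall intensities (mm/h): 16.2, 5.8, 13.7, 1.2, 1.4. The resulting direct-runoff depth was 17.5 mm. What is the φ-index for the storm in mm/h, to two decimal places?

Only the 2 blocks with intensity above φ contribute runoff: 16.2, 13.7 mm/h.
Σ(I−φ)·Δt = d  ⇒  (16.2+13.7 − 2φ)·1 = 17.5
φ = (29.90 − 17.5/1) / 2 = 6.20 mm/h.

φ ≈ 6.20 mm/h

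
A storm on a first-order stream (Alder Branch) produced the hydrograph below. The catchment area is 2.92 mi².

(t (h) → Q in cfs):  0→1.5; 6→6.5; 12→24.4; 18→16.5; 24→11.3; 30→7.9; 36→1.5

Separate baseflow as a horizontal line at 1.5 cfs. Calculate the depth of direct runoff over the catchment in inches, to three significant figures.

d ≈ 0.188 in

Direct runoff: 0.0, 5.0, 22.9, 15.0, 9.8, 6.4, 0.0 cfs; ΣQ_DR = 59.10 cfs.
V = ΣQ_DR · Δt = 59.10 × 21600 s = 1.277 × 10^6 ft³.
Over A = 2.92 mi², depth = V / A = 0.188 in.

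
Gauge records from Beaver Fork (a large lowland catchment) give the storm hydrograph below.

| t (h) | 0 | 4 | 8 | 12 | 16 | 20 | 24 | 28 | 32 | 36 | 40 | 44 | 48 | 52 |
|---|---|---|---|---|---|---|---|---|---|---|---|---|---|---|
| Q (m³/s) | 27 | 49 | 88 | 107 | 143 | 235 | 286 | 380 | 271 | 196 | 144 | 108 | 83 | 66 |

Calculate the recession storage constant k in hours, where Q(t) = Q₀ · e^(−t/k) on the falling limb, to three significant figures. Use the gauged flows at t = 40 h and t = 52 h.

On the falling limb, Q drops from 144 to 66 m³/s between t = 40 h and t = 52 h (Δt = 12 h).
k = −Δt / ln(Q₂/Q₁) = −12 / ln(66/144) = 15.4 h.

k ≈ 15.4 h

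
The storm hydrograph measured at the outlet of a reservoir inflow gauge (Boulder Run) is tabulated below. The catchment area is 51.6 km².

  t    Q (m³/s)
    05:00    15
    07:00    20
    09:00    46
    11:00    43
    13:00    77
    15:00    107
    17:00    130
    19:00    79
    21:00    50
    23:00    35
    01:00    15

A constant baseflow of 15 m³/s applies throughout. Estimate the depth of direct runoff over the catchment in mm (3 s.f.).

d ≈ 63.1 mm

Direct runoff: 0.0, 5.0, 31.0, 28.0, 62.0, 92.0, 115.0, 64.0, 35.0, 20.0, 0.0 m³/s; ΣQ_DR = 452.0 m³/s.
V = ΣQ_DR · Δt = 452.0 × 7200 s = 3.254 × 10^6 m³.
Over A = 51.6 km², depth = V / A = 63.1 mm.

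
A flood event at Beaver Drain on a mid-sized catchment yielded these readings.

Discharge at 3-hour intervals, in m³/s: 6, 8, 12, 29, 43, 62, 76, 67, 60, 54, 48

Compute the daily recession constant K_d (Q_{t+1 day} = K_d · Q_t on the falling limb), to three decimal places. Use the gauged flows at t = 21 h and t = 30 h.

K_d ≈ 0.411

Between t = 21 h and t = 30 h the flow falls from 67 to 48 m³/s over 3×3 h = 9 h.
Per-interval ratio K = (48/67)^(1/3) = 0.8948; K_d = K^(24/3) = 0.411.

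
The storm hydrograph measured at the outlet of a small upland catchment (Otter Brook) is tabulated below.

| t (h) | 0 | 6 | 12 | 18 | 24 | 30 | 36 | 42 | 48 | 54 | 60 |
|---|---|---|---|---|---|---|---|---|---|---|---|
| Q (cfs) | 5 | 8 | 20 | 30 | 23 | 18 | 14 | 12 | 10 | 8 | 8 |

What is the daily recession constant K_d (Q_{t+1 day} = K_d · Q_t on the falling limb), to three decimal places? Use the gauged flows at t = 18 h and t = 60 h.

Between t = 18 h and t = 60 h the flow falls from 30 to 8 cfs over 7×6 h = 42 h.
Per-interval ratio K = (8/30)^(1/7) = 0.8279; K_d = K^(24/6) = 0.470.

K_d ≈ 0.470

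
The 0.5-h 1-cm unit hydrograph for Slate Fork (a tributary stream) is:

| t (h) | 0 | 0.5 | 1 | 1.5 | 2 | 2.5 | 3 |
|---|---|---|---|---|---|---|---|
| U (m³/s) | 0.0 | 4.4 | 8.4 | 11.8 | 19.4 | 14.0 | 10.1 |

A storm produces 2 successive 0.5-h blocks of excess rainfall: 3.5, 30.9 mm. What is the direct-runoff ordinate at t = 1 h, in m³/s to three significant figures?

Q ≈ 16.5 m³/s

By discrete convolution, Q_j = Σ (P_i / 10 mm) · U_{j−i}.
At t = 1 h (j=2): Q = (3.5/10)·8.4 + (30.9/10)·4.4 = 16.5 m³/s.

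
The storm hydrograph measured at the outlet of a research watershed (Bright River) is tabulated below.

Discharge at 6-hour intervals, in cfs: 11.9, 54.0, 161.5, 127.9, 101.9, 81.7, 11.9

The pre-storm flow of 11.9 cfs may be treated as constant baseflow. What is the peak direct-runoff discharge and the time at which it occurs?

Q_p = 149.6 cfs at t = 12 h

Subtracting baseflow gives direct-runoff ordinates: 0.0, 42.1, 149.6, 116.0, 90.0, 69.8, 0.0 cfs.
The maximum is 149.6 cfs, occurring at the reading for t = 12 h.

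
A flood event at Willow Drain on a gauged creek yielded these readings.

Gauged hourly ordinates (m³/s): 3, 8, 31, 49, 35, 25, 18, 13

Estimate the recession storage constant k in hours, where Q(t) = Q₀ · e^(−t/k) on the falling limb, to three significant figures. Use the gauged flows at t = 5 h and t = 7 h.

On the falling limb, Q drops from 25 to 13 m³/s between t = 5 h and t = 7 h (Δt = 2 h).
k = −Δt / ln(Q₂/Q₁) = −2 / ln(13/25) = 3.06 h.

k ≈ 3.06 h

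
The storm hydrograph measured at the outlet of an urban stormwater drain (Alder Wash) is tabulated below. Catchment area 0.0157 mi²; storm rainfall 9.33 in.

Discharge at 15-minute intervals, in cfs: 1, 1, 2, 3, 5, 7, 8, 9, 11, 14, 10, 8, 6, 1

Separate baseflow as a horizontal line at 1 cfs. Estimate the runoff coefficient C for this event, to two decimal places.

ΣQ_DR = 72.00 cfs; V = ΣQ_DR·Δt = 64800 ft³.
Runoff depth d = V / A = 1.777 in.
C = d / P = 1.777 / 9.33 = 0.19.

C ≈ 0.19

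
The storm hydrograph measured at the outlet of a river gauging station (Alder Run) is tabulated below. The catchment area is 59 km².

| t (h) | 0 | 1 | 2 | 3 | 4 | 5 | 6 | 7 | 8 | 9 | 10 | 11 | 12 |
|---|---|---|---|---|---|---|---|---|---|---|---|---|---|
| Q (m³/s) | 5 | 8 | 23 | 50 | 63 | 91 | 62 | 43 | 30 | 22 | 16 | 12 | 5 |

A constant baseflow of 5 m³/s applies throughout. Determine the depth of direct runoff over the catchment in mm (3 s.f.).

d ≈ 22.3 mm

Direct runoff: 0.0, 3.0, 18.0, 45.0, 58.0, 86.0, 57.0, 38.0, 25.0, 17.0, 11.0, 7.0, 0.0 m³/s; ΣQ_DR = 365.0 m³/s.
V = ΣQ_DR · Δt = 365.0 × 3600 s = 1.314 × 10^6 m³.
Over A = 59 km², depth = V / A = 22.3 mm.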